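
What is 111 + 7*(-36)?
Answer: -141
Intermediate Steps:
111 + 7*(-36) = 111 - 252 = -141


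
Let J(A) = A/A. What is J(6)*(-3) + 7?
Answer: 4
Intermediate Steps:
J(A) = 1
J(6)*(-3) + 7 = 1*(-3) + 7 = -3 + 7 = 4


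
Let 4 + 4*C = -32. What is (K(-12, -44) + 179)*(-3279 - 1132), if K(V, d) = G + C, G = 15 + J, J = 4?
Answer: -833679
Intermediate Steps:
C = -9 (C = -1 + (¼)*(-32) = -1 - 8 = -9)
G = 19 (G = 15 + 4 = 19)
K(V, d) = 10 (K(V, d) = 19 - 9 = 10)
(K(-12, -44) + 179)*(-3279 - 1132) = (10 + 179)*(-3279 - 1132) = 189*(-4411) = -833679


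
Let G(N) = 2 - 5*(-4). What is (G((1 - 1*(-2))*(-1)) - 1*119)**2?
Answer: 9409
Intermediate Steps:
G(N) = 22 (G(N) = 2 + 20 = 22)
(G((1 - 1*(-2))*(-1)) - 1*119)**2 = (22 - 1*119)**2 = (22 - 119)**2 = (-97)**2 = 9409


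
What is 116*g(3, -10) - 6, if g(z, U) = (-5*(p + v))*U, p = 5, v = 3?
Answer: 46394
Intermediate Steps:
g(z, U) = -40*U (g(z, U) = (-5*(5 + 3))*U = (-5*8)*U = -40*U)
116*g(3, -10) - 6 = 116*(-40*(-10)) - 6 = 116*400 - 6 = 46400 - 6 = 46394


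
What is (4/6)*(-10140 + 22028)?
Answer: 23776/3 ≈ 7925.3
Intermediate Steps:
(4/6)*(-10140 + 22028) = (4*(⅙))*11888 = (⅔)*11888 = 23776/3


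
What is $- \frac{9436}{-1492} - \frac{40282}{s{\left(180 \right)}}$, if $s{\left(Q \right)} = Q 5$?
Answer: $- \frac{6451043}{167850} \approx -38.433$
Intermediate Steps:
$s{\left(Q \right)} = 5 Q$
$- \frac{9436}{-1492} - \frac{40282}{s{\left(180 \right)}} = - \frac{9436}{-1492} - \frac{40282}{5 \cdot 180} = \left(-9436\right) \left(- \frac{1}{1492}\right) - \frac{40282}{900} = \frac{2359}{373} - \frac{20141}{450} = - \frac{6451043}{167850}$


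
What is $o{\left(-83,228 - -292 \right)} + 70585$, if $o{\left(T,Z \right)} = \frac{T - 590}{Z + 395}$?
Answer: $\frac{64584602}{915} \approx 70584.0$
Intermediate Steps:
$o{\left(T,Z \right)} = \frac{-590 + T}{395 + Z}$
$o{\left(-83,228 - -292 \right)} + 70585 = \frac{-590 - 83}{395 + \left(228 - -292\right)} + 70585 = \frac{1}{395 + \left(228 + 292\right)} \left(-673\right) + 70585 = \frac{1}{395 + 520} \left(-673\right) + 70585 = \frac{1}{915} \left(-673\right) + 70585 = - \frac{673}{915} + 70585 = \frac{64584602}{915}$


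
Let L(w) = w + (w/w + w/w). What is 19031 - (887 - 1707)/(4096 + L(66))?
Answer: 19811476/1041 ≈ 19031.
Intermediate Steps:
L(w) = 2 + w (L(w) = w + (1 + 1) = w + 2 = 2 + w)
19031 - (887 - 1707)/(4096 + L(66)) = 19031 - (887 - 1707)/(4096 + (2 + 66)) = 19031 - (-820)/(4096 + 68) = 19031 - (-820)/4164 = 19031 - 1*(-205/1041) = 19031 + 205/1041 = 19811476/1041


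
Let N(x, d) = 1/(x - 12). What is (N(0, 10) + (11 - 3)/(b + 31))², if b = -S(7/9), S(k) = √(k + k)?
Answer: (195 + √14)²/(144*(93 - √14)²) ≈ 0.034428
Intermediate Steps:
S(k) = √2*√k (S(k) = √(2*k) = √2*√k)
N(x, d) = 1/(-12 + x)
b = -√14/3 (b = -√2*√(7/9) = -√2*√7/3 = -√14/3 ≈ -1.2472)
(N(0, 10) + (11 - 3)/(b + 31))² = (1/(-12 + 0) + (11 - 3)/(-√14/3 + 31))² = (1/(-12) + 8/(31 - √14/3))² = (-1/12 + 8/(31 - √14/3))²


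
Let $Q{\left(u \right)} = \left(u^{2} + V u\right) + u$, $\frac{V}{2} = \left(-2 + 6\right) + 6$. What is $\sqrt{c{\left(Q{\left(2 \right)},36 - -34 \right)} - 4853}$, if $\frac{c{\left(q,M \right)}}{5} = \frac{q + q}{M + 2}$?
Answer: $\frac{i \sqrt{174478}}{6} \approx 69.618 i$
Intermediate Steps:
$V = 20$ ($V = 2 \left(\left(-2 + 6\right) + 6\right) = 2 \left(4 + 6\right) = 2 \cdot 10 = 20$)
$Q{\left(u \right)} = u^{2} + 21 u$ ($Q{\left(u \right)} = \left(u^{2} + 20 u\right) + u = u^{2} + 21 u$)
$c{\left(q,M \right)} = \frac{10 q}{2 + M}$ ($c{\left(q,M \right)} = 5 \frac{q + q}{M + 2} = 5 \frac{2 q}{2 + M} = \frac{10 q}{2 + M}$)
$\sqrt{c{\left(Q{\left(2 \right)},36 - -34 \right)} - 4853} = \sqrt{\frac{10 \cdot 2 \left(21 + 2\right)}{2 + \left(36 - -34\right)} - 4853} = \sqrt{\frac{10 \cdot 2 \cdot 23}{2 + \left(36 + 34\right)} - 4853} = \sqrt{10 \cdot 46 \frac{1}{2 + 70} - 4853} = \sqrt{10 \cdot 46 \cdot \frac{1}{72} - 4853} = \sqrt{\frac{115}{18} - 4853} = \sqrt{- \frac{87239}{18}} = \frac{i \sqrt{174478}}{6}$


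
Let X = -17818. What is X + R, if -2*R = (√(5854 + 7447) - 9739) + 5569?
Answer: -15733 - √13301/2 ≈ -15791.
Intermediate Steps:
R = 2085 - √13301/2 (R = -((√(5854 + 7447) - 9739) + 5569)/2 = -((√13301 - 9739) + 5569)/2 = -((-9739 + √13301) + 5569)/2 = -(-4170 + √13301)/2 = 2085 - √13301/2 ≈ 2027.3)
X + R = -17818 + (2085 - √13301/2) = -15733 - √13301/2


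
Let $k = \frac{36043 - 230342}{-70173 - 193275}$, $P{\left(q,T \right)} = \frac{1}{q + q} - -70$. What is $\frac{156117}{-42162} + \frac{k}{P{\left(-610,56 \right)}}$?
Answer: $- \frac{72965761337513}{19761852693663} \approx -3.6923$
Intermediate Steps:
$P{\left(q,T \right)} = 70 + \frac{1}{2 q}$ ($P{\left(q,T \right)} = \frac{1}{2 q} + 70 = 70 + \frac{1}{2 q}$)
$k = \frac{194299}{263448}$ ($k = - \frac{194299}{-263448} = \left(-194299\right) \left(- \frac{1}{263448}\right) = \frac{194299}{263448} \approx 0.73752$)
$\frac{156117}{-42162} + \frac{k}{P{\left(-610,56 \right)}} = \frac{156117}{-42162} + \frac{194299}{263448 \left(70 + \frac{1}{2 \left(-610\right)}\right)} = 156117 \left(- \frac{1}{42162}\right) + \frac{194299}{263448 \left(70 + \frac{1}{2} \left(- \frac{1}{610}\right)\right)} = - \frac{52039}{14054} + \frac{194299}{263448 \left(70 - \frac{1}{1220}\right)} = - \frac{52039}{14054} + \frac{194299}{263448 \cdot \frac{85399}{1220}} = - \frac{52039}{14054} + \frac{194299}{263448} \cdot \frac{1220}{85399} = - \frac{52039}{14054} + \frac{59261195}{5624548938} = - \frac{72965761337513}{19761852693663}$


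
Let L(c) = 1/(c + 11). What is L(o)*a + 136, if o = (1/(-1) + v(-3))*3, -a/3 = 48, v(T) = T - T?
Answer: 118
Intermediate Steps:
v(T) = 0
a = -144 (a = -3*48 = -144)
o = -3 (o = (1/(-1) + 0)*3 = (-1 + 0)*3 = -1*3 = -3)
L(c) = 1/(11 + c)
L(o)*a + 136 = -144/(11 - 3) + 136 = -144/8 + 136 = (1/8)*(-144) + 136 = -18 + 136 = 118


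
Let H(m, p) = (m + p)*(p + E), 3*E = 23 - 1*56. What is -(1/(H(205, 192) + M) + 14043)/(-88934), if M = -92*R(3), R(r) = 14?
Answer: 495500234/3137991723 ≈ 0.15790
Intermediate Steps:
E = -11 (E = (23 - 1*56)/3 = (23 - 56)/3 = (⅓)*(-33) = -11)
M = -1288 (M = -92*14 = -1288)
H(m, p) = (-11 + p)*(m + p) (H(m, p) = (m + p)*(p - 11) = (m + p)*(-11 + p) = (-11 + p)*(m + p))
-(1/(H(205, 192) + M) + 14043)/(-88934) = -(1/((192² - 11*205 - 11*192 + 205*192) - 1288) + 14043)/(-88934) = -(1/((36864 - 2255 - 2112 + 39360) - 1288) + 14043)*(-1)/88934 = -(1/(71857 - 1288) + 14043)*(-1)/88934 = -(1/70569 + 14043)*(-1)/88934 = -991000468*(-1)/(70569*88934) = -1*(-495500234/3137991723) = 495500234/3137991723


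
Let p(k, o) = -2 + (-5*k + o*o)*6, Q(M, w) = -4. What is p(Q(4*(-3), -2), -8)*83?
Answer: 41666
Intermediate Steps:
p(k, o) = -2 - 30*k + 6*o² (p(k, o) = -2 + (-5*k + o²)*6 = -2 + (o² - 5*k)*6 = -2 + (-30*k + 6*o²) = -2 - 30*k + 6*o²)
p(Q(4*(-3), -2), -8)*83 = (-2 - 30*(-4) + 6*(-8)²)*83 = (-2 + 120 + 6*64)*83 = (-2 + 120 + 384)*83 = 502*83 = 41666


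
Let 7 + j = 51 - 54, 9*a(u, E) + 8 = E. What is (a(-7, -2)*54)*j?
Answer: 600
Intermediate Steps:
a(u, E) = -8/9 + E/9
j = -10 (j = -7 + (51 - 54) = -7 - 3 = -10)
(a(-7, -2)*54)*j = ((-8/9 + (1/9)*(-2))*54)*(-10) = ((-8/9 - 2/9)*54)*(-10) = -10/9*54*(-10) = -60*(-10) = 600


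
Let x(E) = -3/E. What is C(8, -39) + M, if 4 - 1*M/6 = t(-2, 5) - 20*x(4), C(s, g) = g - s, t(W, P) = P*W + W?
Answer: -41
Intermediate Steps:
t(W, P) = W + P*W
M = 6 (M = 24 - 6*(-2*(1 + 5) - (-60)/4) = 24 - 6*(-2*6 - (-60)/4) = 24 - 6*(-12 - 20*(-¾)) = 24 - 6*(-12 + 15) = 24 - 6*3 = 24 - 18 = 6)
C(8, -39) + M = (-39 - 1*8) + 6 = (-39 - 8) + 6 = -47 + 6 = -41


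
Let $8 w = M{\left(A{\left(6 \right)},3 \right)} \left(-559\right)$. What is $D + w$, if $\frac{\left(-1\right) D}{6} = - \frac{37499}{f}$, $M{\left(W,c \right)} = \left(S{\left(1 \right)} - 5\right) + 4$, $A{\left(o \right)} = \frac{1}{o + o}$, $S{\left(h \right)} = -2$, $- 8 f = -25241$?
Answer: $\frac{56728773}{201928} \approx 280.94$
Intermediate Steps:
$f = \frac{25241}{8}$ ($f = \left(- \frac{1}{8}\right) \left(-25241\right) = \frac{25241}{8} \approx 3155.1$)
$A{\left(o \right)} = \frac{1}{2 o}$
$M{\left(W,c \right)} = -3$ ($M{\left(W,c \right)} = \left(-2 - 5\right) + 4 = -7 + 4 = -3$)
$w = \frac{1677}{8}$ ($w = \frac{\left(-3\right) \left(-559\right)}{8} = \frac{1}{8} \cdot 1677 = \frac{1677}{8} \approx 209.63$)
$D = \frac{1799952}{25241}$ ($D = - 6 \left(- \frac{37499}{\frac{25241}{8}}\right) = - 6 \left(\left(-37499\right) \frac{8}{25241}\right) = \left(-6\right) \left(- \frac{299992}{25241}\right) = \frac{1799952}{25241} \approx 71.311$)
$D + w = \frac{1799952}{25241} + \frac{1677}{8} = \frac{56728773}{201928}$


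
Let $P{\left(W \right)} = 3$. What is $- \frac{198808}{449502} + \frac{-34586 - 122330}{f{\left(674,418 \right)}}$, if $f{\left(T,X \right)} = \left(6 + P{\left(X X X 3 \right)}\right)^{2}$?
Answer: $- \frac{11758359880}{6068277} \approx -1937.7$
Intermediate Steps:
$f{\left(T,X \right)} = 81$ ($f{\left(T,X \right)} = \left(6 + 3\right)^{2} = 9^{2} = 81$)
$- \frac{198808}{449502} + \frac{-34586 - 122330}{f{\left(674,418 \right)}} = - \frac{198808}{449502} + \frac{-34586 - 122330}{81} = \left(-198808\right) \frac{1}{449502} - \frac{156916}{81} = - \frac{99404}{224751} - \frac{156916}{81} = - \frac{11758359880}{6068277}$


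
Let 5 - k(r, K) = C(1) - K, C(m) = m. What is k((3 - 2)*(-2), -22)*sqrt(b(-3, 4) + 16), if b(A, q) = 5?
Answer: -18*sqrt(21) ≈ -82.486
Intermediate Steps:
k(r, K) = 4 + K (k(r, K) = 5 - (1 - K) = 5 + (-1 + K) = 4 + K)
k((3 - 2)*(-2), -22)*sqrt(b(-3, 4) + 16) = (4 - 22)*sqrt(5 + 16) = -18*sqrt(21)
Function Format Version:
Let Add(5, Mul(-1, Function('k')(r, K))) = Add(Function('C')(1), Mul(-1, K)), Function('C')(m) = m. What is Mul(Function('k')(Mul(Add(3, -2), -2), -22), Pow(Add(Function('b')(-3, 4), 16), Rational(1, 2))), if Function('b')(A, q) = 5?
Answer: Mul(-18, Pow(21, Rational(1, 2))) ≈ -82.486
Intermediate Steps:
Function('k')(r, K) = Add(4, K) (Function('k')(r, K) = Add(5, Mul(-1, Add(1, Mul(-1, K)))) = Add(5, Add(-1, K)) = Add(4, K))
Mul(Function('k')(Mul(Add(3, -2), -2), -22), Pow(Add(Function('b')(-3, 4), 16), Rational(1, 2))) = Mul(Add(4, -22), Pow(Add(5, 16), Rational(1, 2))) = Mul(-18, Pow(21, Rational(1, 2)))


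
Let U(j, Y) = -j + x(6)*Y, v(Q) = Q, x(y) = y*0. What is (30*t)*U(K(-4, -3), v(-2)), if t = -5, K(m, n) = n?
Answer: -450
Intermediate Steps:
x(y) = 0
U(j, Y) = -j (U(j, Y) = -j + 0*Y = -j + 0 = -j)
(30*t)*U(K(-4, -3), v(-2)) = (30*(-5))*(-1*(-3)) = -150*3 = -450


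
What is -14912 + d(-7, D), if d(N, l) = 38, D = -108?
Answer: -14874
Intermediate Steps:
-14912 + d(-7, D) = -14912 + 38 = -14874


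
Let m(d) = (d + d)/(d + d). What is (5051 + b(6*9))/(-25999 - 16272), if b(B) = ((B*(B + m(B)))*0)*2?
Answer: -5051/42271 ≈ -0.11949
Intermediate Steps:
m(d) = 1 (m(d) = (2*d)/((2*d)) = (2*d)*(1/(2*d)) = 1)
b(B) = 0 (b(B) = ((B*(B + 1))*0)*2 = ((B*(1 + B))*0)*2 = 0*2 = 0)
(5051 + b(6*9))/(-25999 - 16272) = (5051 + 0)/(-25999 - 16272) = 5051/(-42271) = 5051*(-1/42271) = -5051/42271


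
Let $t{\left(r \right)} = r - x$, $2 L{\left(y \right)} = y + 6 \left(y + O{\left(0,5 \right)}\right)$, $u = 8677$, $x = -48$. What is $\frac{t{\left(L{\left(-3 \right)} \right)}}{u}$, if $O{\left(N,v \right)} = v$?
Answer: $\frac{105}{17354} \approx 0.0060505$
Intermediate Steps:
$L{\left(y \right)} = 15 + \frac{7 y}{2}$ ($L{\left(y \right)} = \frac{y + 6 \left(y + 5\right)}{2} = \frac{y + 6 \left(5 + y\right)}{2} = \frac{y + \left(30 + 6 y\right)}{2} = \frac{30 + 7 y}{2} = 15 + \frac{7 y}{2}$)
$t{\left(r \right)} = 48 + r$ ($t{\left(r \right)} = r - -48 = r + 48 = 48 + r$)
$\frac{t{\left(L{\left(-3 \right)} \right)}}{u} = \frac{48 + \left(15 + \frac{7}{2} \left(-3\right)\right)}{8677} = \left(48 + \left(15 - \frac{21}{2}\right)\right) \frac{1}{8677} = \left(48 + \frac{9}{2}\right) \frac{1}{8677} = \frac{105}{2} \cdot \frac{1}{8677} = \frac{105}{17354}$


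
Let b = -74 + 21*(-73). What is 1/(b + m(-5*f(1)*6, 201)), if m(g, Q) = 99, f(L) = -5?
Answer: -1/1508 ≈ -0.00066313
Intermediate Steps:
b = -1607 (b = -74 - 1533 = -1607)
1/(b + m(-5*f(1)*6, 201)) = 1/(-1607 + 99) = 1/(-1508) = -1/1508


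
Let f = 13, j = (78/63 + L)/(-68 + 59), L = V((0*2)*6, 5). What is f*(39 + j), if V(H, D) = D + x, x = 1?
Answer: 93847/189 ≈ 496.54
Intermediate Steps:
V(H, D) = 1 + D (V(H, D) = D + 1 = 1 + D)
L = 6 (L = 1 + 5 = 6)
j = -152/189 (j = (78/63 + 6)/(-68 + 59) = (78*(1/63) + 6)/(-9) = (26/21 + 6)*(-⅑) = (152/21)*(-⅑) = -152/189 ≈ -0.80423)
f*(39 + j) = 13*(39 - 152/189) = 13*(7219/189) = 93847/189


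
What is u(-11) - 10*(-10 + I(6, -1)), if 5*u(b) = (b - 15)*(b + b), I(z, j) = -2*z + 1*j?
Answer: 1722/5 ≈ 344.40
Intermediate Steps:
I(z, j) = j - 2*z (I(z, j) = -2*z + j = j - 2*z)
u(b) = 2*b*(-15 + b)/5 (u(b) = ((b - 15)*(b + b))/5 = ((-15 + b)*(2*b))/5 = (2*b*(-15 + b))/5 = 2*b*(-15 + b)/5)
u(-11) - 10*(-10 + I(6, -1)) = (2/5)*(-11)*(-15 - 11) - 10*(-10 + (-1 - 2*6)) = (2/5)*(-11)*(-26) - 10*(-10 + (-1 - 12)) = 572/5 - 10*(-10 - 13) = 572/5 - 10*(-23) = 572/5 + 230 = 1722/5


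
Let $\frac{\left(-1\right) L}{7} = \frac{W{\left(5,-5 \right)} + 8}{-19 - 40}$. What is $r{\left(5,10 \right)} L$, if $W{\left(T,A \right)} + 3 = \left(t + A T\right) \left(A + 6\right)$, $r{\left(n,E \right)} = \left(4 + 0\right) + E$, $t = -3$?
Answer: $- \frac{2254}{59} \approx -38.203$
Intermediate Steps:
$r{\left(n,E \right)} = 4 + E$
$W{\left(T,A \right)} = -3 + \left(-3 + A T\right) \left(6 + A\right)$ ($W{\left(T,A \right)} = -3 + \left(-3 + A T\right) \left(A + 6\right) = -3 + \left(-3 + A T\right) \left(6 + A\right)$)
$L = - \frac{161}{59}$ ($L = - 7 \frac{\left(-21 - -15 + 5 \left(-5\right)^{2} + 6 \left(-5\right) 5\right) + 8}{-19 - 40} = - 7 \frac{\left(-21 + 15 + 5 \cdot 25 - 150\right) + 8}{-59} = - 7 \left(\left(-21 + 15 + 125 - 150\right) + 8\right) \left(- \frac{1}{59}\right) = - 7 \left(-31 + 8\right) \left(- \frac{1}{59}\right) = - 7 \left(\left(-23\right) \left(- \frac{1}{59}\right)\right) = \left(-7\right) \frac{23}{59} = - \frac{161}{59} \approx -2.7288$)
$r{\left(5,10 \right)} L = \left(4 + 10\right) \left(- \frac{161}{59}\right) = 14 \left(- \frac{161}{59}\right) = - \frac{2254}{59}$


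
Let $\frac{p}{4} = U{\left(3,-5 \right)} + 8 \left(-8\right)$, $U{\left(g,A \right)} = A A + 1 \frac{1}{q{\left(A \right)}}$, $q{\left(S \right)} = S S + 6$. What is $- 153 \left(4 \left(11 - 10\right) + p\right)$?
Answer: $\frac{720324}{31} \approx 23236.0$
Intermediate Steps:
$q{\left(S \right)} = 6 + S^{2}$ ($q{\left(S \right)} = S^{2} + 6 = 6 + S^{2}$)
$U{\left(g,A \right)} = A^{2} + \frac{1}{6 + A^{2}}$ ($U{\left(g,A \right)} = A A + 1 \frac{1}{6 + A^{2}} = A^{2} + \frac{1}{6 + A^{2}}$)
$p = - \frac{4832}{31}$ ($p = 4 \left(\frac{1 + \left(-5\right)^{2} \left(6 + \left(-5\right)^{2}\right)}{6 + \left(-5\right)^{2}} + 8 \left(-8\right)\right) = 4 \left(\frac{1 + 25 \left(6 + 25\right)}{6 + 25} - 64\right) = 4 \left(\frac{1 + 25 \cdot 31}{31} - 64\right) = 4 \left(\frac{1 + 775}{31} - 64\right) = 4 \left(\frac{1}{31} \cdot 776 - 64\right) = 4 \left(\frac{776}{31} - 64\right) = 4 \left(- \frac{1208}{31}\right) = - \frac{4832}{31} \approx -155.87$)
$- 153 \left(4 \left(11 - 10\right) + p\right) = - 153 \left(4 \left(11 - 10\right) - \frac{4832}{31}\right) = - 153 \left(4 \cdot 1 - \frac{4832}{31}\right) = - 153 \left(4 - \frac{4832}{31}\right) = \left(-153\right) \left(- \frac{4708}{31}\right) = \frac{720324}{31}$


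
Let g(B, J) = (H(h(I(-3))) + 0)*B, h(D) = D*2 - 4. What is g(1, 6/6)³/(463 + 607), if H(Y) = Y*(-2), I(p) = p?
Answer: 800/107 ≈ 7.4766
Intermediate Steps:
h(D) = -4 + 2*D (h(D) = 2*D - 4 = -4 + 2*D)
H(Y) = -2*Y
g(B, J) = 20*B (g(B, J) = (-2*(-4 + 2*(-3)) + 0)*B = (-2*(-4 - 6) + 0)*B = (-2*(-10) + 0)*B = (20 + 0)*B = 20*B)
g(1, 6/6)³/(463 + 607) = (20*1)³/(463 + 607) = 20³/1070 = (1/1070)*8000 = 800/107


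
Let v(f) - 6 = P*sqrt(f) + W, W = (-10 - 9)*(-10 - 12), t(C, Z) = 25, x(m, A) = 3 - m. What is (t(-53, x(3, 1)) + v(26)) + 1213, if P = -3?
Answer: 1662 - 3*sqrt(26) ≈ 1646.7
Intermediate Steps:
W = 418 (W = -19*(-22) = 418)
v(f) = 424 - 3*sqrt(f) (v(f) = 6 + (-3*sqrt(f) + 418) = 6 + (418 - 3*sqrt(f)) = 424 - 3*sqrt(f))
(t(-53, x(3, 1)) + v(26)) + 1213 = (25 + (424 - 3*sqrt(26))) + 1213 = (449 - 3*sqrt(26)) + 1213 = 1662 - 3*sqrt(26)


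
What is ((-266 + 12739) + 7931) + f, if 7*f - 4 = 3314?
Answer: 20878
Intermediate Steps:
f = 474 (f = 4/7 + (1/7)*3314 = 4/7 + 3314/7 = 474)
((-266 + 12739) + 7931) + f = ((-266 + 12739) + 7931) + 474 = (12473 + 7931) + 474 = 20404 + 474 = 20878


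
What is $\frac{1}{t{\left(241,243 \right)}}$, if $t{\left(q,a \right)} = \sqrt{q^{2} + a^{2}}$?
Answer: $\frac{\sqrt{117130}}{117130} \approx 0.0029219$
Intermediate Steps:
$t{\left(q,a \right)} = \sqrt{a^{2} + q^{2}}$
$\frac{1}{t{\left(241,243 \right)}} = \frac{1}{\sqrt{243^{2} + 241^{2}}} = \frac{1}{\sqrt{59049 + 58081}} = \frac{1}{\sqrt{117130}} = \frac{\sqrt{117130}}{117130}$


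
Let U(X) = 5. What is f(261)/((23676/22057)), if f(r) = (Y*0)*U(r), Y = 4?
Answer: 0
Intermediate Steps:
f(r) = 0 (f(r) = (4*0)*5 = 0*5 = 0)
f(261)/((23676/22057)) = 0/((23676/22057)) = 0/((23676*(1/22057))) = 0/(23676/22057) = 0*(22057/23676) = 0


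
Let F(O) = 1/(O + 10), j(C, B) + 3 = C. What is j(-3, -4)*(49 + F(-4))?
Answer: -295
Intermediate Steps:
j(C, B) = -3 + C
F(O) = 1/(10 + O)
j(-3, -4)*(49 + F(-4)) = (-3 - 3)*(49 + 1/(10 - 4)) = -6*(49 + 1/6) = -6*295/6 = -295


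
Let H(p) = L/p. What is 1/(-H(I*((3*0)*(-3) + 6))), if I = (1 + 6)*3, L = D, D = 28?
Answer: -9/2 ≈ -4.5000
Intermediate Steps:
L = 28
I = 21 (I = 7*3 = 21)
H(p) = 28/p
1/(-H(I*((3*0)*(-3) + 6))) = 1/(-28/(21*((3*0)*(-3) + 6))) = 1/(-28/(21*(0*(-3) + 6))) = 1/(-28/(21*(0 + 6))) = 1/(-28/(21*6)) = 1/(-28/126) = 1/(-1*2/9) = 1/(-2/9) = -9/2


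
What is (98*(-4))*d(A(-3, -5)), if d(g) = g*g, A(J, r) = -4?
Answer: -6272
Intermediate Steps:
d(g) = g²
(98*(-4))*d(A(-3, -5)) = (98*(-4))*(-4)² = -392*16 = -6272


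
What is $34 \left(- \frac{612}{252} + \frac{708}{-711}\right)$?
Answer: $- \frac{193154}{1659} \approx -116.43$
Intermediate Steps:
$34 \left(- \frac{612}{252} + \frac{708}{-711}\right) = 34 \left(\left(-612\right) \frac{1}{252} + 708 \left(- \frac{1}{711}\right)\right) = 34 \left(- \frac{17}{7} - \frac{236}{237}\right) = 34 \left(- \frac{5681}{1659}\right) = - \frac{193154}{1659}$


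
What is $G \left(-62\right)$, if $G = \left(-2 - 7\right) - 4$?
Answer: $806$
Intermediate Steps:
$G = -13$ ($G = \left(-2 - 7\right) - 4 = -9 - 4 = -13$)
$G \left(-62\right) = \left(-13\right) \left(-62\right) = 806$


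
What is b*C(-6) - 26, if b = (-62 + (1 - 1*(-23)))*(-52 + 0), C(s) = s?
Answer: -11882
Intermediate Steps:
b = 1976 (b = (-62 + (1 + 23))*(-52) = (-62 + 24)*(-52) = -38*(-52) = 1976)
b*C(-6) - 26 = 1976*(-6) - 26 = -11856 - 26 = -11882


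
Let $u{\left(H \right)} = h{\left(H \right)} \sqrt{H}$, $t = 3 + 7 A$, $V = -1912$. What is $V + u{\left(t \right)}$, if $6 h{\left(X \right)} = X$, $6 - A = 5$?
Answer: $-1912 + \frac{5 \sqrt{10}}{3} \approx -1906.7$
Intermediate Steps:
$A = 1$ ($A = 6 - 5 = 1$)
$h{\left(X \right)} = \frac{X}{6}$
$t = 10$ ($t = 3 + 7 \cdot 1 = 3 + 7 = 10$)
$u{\left(H \right)} = \frac{H^{\frac{3}{2}}}{6}$ ($u{\left(H \right)} = \frac{H}{6} \sqrt{H} = \frac{H^{\frac{3}{2}}}{6}$)
$V + u{\left(t \right)} = -1912 + \frac{10^{\frac{3}{2}}}{6} = -1912 + \frac{10 \sqrt{10}}{6} = -1912 + \frac{5 \sqrt{10}}{3}$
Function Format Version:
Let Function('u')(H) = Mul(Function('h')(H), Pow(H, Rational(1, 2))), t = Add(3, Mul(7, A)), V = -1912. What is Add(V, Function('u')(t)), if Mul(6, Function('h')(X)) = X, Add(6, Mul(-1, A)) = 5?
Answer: Add(-1912, Mul(Rational(5, 3), Pow(10, Rational(1, 2)))) ≈ -1906.7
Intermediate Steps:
A = 1 (A = Add(6, Mul(-1, 5)) = Add(6, -5) = 1)
Function('h')(X) = Mul(Rational(1, 6), X)
t = 10 (t = Add(3, Mul(7, 1)) = Add(3, 7) = 10)
Function('u')(H) = Mul(Rational(1, 6), Pow(H, Rational(3, 2))) (Function('u')(H) = Mul(Mul(Rational(1, 6), H), Pow(H, Rational(1, 2))) = Mul(Rational(1, 6), Pow(H, Rational(3, 2))))
Add(V, Function('u')(t)) = Add(-1912, Mul(Rational(1, 6), Pow(10, Rational(3, 2)))) = Add(-1912, Mul(Rational(1, 6), Mul(10, Pow(10, Rational(1, 2))))) = Add(-1912, Mul(Rational(5, 3), Pow(10, Rational(1, 2))))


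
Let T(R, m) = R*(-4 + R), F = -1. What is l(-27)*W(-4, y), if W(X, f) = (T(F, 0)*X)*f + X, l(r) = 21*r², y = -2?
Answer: 551124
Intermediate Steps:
W(X, f) = X + 5*X*f (W(X, f) = ((-(-4 - 1))*X)*f + X = ((-1*(-5))*X)*f + X = (5*X)*f + X = 5*X*f + X = X + 5*X*f)
l(-27)*W(-4, y) = (21*(-27)²)*(-4*(1 + 5*(-2))) = (21*729)*(-4*(1 - 10)) = 15309*(-4*(-9)) = 15309*36 = 551124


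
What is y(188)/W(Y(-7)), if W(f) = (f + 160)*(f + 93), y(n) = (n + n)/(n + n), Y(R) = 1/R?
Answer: 49/727350 ≈ 6.7368e-5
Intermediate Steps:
y(n) = 1 (y(n) = (2*n)/((2*n)) = (2*n)*(1/(2*n)) = 1)
W(f) = (93 + f)*(160 + f) (W(f) = (160 + f)*(93 + f) = (93 + f)*(160 + f))
y(188)/W(Y(-7)) = 1/(14880 + (1/(-7))² + 253/(-7)) = 1/(14880 + (-⅐)² + 253*(-⅐)) = 1/(14880 + 1/49 - 253/7) = 1/(727350/49) = 1*(49/727350) = 49/727350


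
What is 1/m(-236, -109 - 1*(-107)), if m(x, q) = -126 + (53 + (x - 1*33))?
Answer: -1/342 ≈ -0.0029240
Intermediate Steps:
m(x, q) = -106 + x (m(x, q) = -126 + (53 + (x - 33)) = -126 + (53 + (-33 + x)) = -126 + (20 + x) = -106 + x)
1/m(-236, -109 - 1*(-107)) = 1/(-106 - 236) = 1/(-342) = -1/342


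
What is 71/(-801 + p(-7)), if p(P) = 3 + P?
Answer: -71/805 ≈ -0.088199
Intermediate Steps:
71/(-801 + p(-7)) = 71/(-801 + (3 - 7)) = 71/(-801 - 4) = 71/(-805) = 71*(-1/805) = -71/805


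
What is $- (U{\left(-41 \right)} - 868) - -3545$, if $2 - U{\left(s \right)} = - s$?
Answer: $4452$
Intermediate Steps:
$U{\left(s \right)} = 2 + s$ ($U{\left(s \right)} = 2 - - s = 2 + s$)
$- (U{\left(-41 \right)} - 868) - -3545 = - (\left(2 - 41\right) - 868) - -3545 = - (-39 - 868) + 3545 = \left(-1\right) \left(-907\right) + 3545 = 907 + 3545 = 4452$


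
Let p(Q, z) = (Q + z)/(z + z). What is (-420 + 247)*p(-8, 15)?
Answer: -1211/30 ≈ -40.367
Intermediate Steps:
p(Q, z) = (Q + z)/(2*z) (p(Q, z) = (Q + z)/((2*z)) = (Q + z)*(1/(2*z)) = (Q + z)/(2*z))
(-420 + 247)*p(-8, 15) = (-420 + 247)*((½)*(-8 + 15)/15) = -173*7/(2*15) = -173*7/30 = -1211/30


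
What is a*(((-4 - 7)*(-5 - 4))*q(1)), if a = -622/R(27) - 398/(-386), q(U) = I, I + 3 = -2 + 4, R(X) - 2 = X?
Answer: 11313225/5597 ≈ 2021.3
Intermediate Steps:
R(X) = 2 + X
I = -1 (I = -3 + (-2 + 4) = -3 + 2 = -1)
q(U) = -1
a = -114275/5597 (a = -622/(2 + 27) - 398/(-386) = -622/29 - 398*(-1/386) = -622*1/29 + 199/193 = -622/29 + 199/193 = -114275/5597 ≈ -20.417)
a*(((-4 - 7)*(-5 - 4))*q(1)) = -114275*(-4 - 7)*(-5 - 4)*(-1)/5597 = -114275*(-11*(-9))*(-1)/5597 = -11313225*(-1)/5597 = -114275/5597*(-99) = 11313225/5597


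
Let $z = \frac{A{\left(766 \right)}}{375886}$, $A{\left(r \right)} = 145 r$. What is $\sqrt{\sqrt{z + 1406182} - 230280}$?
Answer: $\frac{\sqrt{-8134081707219720 + 187943 \sqrt{49669974321475823}}}{187943} \approx 478.64 i$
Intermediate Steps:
$z = \frac{55535}{187943}$ ($z = \frac{145 \cdot 766}{375886} = 111070 \cdot \frac{1}{375886} = \frac{55535}{187943} \approx 0.29549$)
$\sqrt{\sqrt{z + 1406182} - 230280} = \sqrt{\sqrt{\frac{55535}{187943} + 1406182} - 230280} = \sqrt{\sqrt{\frac{264282119161}{187943}} - 230280} = \sqrt{\frac{\sqrt{49669974321475823}}{187943} - 230280} = \sqrt{-230280 + \frac{\sqrt{49669974321475823}}{187943}}$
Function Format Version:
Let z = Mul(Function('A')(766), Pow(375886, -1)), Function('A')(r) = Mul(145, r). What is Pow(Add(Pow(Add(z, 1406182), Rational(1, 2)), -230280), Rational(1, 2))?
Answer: Mul(Rational(1, 187943), Pow(Add(-8134081707219720, Mul(187943, Pow(49669974321475823, Rational(1, 2)))), Rational(1, 2))) ≈ Mul(478.64, I)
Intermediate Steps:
z = Rational(55535, 187943) (z = Mul(Mul(145, 766), Pow(375886, -1)) = Mul(111070, Rational(1, 375886)) = Rational(55535, 187943) ≈ 0.29549)
Pow(Add(Pow(Add(z, 1406182), Rational(1, 2)), -230280), Rational(1, 2)) = Pow(Add(Pow(Add(Rational(55535, 187943), 1406182), Rational(1, 2)), -230280), Rational(1, 2)) = Pow(Add(Pow(Rational(264282119161, 187943), Rational(1, 2)), -230280), Rational(1, 2)) = Pow(Add(Mul(Rational(1, 187943), Pow(49669974321475823, Rational(1, 2))), -230280), Rational(1, 2)) = Pow(Add(-230280, Mul(Rational(1, 187943), Pow(49669974321475823, Rational(1, 2)))), Rational(1, 2))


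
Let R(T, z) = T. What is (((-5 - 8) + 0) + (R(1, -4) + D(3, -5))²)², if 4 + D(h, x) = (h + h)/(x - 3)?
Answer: 289/256 ≈ 1.1289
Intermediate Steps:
D(h, x) = -4 + 2*h/(-3 + x) (D(h, x) = -4 + (h + h)/(x - 3) = -4 + (2*h)/(-3 + x) = -4 + 2*h/(-3 + x))
(((-5 - 8) + 0) + (R(1, -4) + D(3, -5))²)² = (((-5 - 8) + 0) + (1 + 2*(6 + 3 - 2*(-5))/(-3 - 5))²)² = ((-13 + 0) + (1 + 2*(6 + 3 + 10)/(-8))²)² = (-13 + (1 + 2*(-⅛)*19)²)² = (-13 + (1 - 19/4)²)² = (-13 + (-15/4)²)² = (-13 + 225/16)² = (17/16)² = 289/256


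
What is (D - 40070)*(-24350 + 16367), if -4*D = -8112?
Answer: 303689286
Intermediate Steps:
D = 2028 (D = -¼*(-8112) = 2028)
(D - 40070)*(-24350 + 16367) = (2028 - 40070)*(-24350 + 16367) = -38042*(-7983) = 303689286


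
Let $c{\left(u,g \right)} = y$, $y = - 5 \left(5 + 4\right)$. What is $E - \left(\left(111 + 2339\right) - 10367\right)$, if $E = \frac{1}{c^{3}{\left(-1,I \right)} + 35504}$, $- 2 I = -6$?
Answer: $\frac{440351456}{55621} \approx 7917.0$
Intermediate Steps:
$I = 3$ ($I = \left(- \frac{1}{2}\right) \left(-6\right) = 3$)
$y = -45$ ($y = \left(-5\right) 9 = -45$)
$c{\left(u,g \right)} = -45$
$E = - \frac{1}{55621}$ ($E = \frac{1}{\left(-45\right)^{3} + 35504} = \frac{1}{-91125 + 35504} = \frac{1}{-55621} = - \frac{1}{55621} \approx -1.7979 \cdot 10^{-5}$)
$E - \left(\left(111 + 2339\right) - 10367\right) = - \frac{1}{55621} - \left(\left(111 + 2339\right) - 10367\right) = - \frac{1}{55621} - \left(2450 - 10367\right) = - \frac{1}{55621} - -7917 = - \frac{1}{55621} + 7917 = \frac{440351456}{55621}$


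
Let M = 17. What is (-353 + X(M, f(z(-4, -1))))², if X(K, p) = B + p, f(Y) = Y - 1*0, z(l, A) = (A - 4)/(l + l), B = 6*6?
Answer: 6405961/64 ≈ 1.0009e+5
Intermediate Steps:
B = 36
z(l, A) = (-4 + A)/(2*l) (z(l, A) = (-4 + A)/((2*l)) = (-4 + A)*(1/(2*l)) = (-4 + A)/(2*l))
f(Y) = Y (f(Y) = Y + 0 = Y)
X(K, p) = 36 + p
(-353 + X(M, f(z(-4, -1))))² = (-353 + (36 + (½)*(-4 - 1)/(-4)))² = (-353 + (36 + (½)*(-¼)*(-5)))² = (-353 + (36 + 5/8))² = (-353 + 293/8)² = (-2531/8)² = 6405961/64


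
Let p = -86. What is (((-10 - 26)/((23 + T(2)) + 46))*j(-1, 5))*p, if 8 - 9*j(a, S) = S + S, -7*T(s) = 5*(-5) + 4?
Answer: -86/9 ≈ -9.5556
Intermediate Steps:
T(s) = 3 (T(s) = -(5*(-5) + 4)/7 = -(-25 + 4)/7 = -⅐*(-21) = 3)
j(a, S) = 8/9 - 2*S/9 (j(a, S) = 8/9 - (S + S)/9 = 8/9 - 2*S/9)
(((-10 - 26)/((23 + T(2)) + 46))*j(-1, 5))*p = (((-10 - 26)/((23 + 3) + 46))*(8/9 - 2/9*5))*(-86) = ((-36/(26 + 46))*(8/9 - 10/9))*(-86) = (-36/72*(-2/9))*(-86) = (-36*1/72*(-2/9))*(-86) = -½*(-2/9)*(-86) = (⅑)*(-86) = -86/9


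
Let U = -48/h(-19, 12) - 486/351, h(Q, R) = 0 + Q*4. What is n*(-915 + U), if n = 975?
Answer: -16964325/19 ≈ -8.9286e+5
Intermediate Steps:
h(Q, R) = 4*Q (h(Q, R) = 0 + 4*Q = 4*Q)
U = -186/247 (U = -48/(4*(-19)) - 486/351 = -48/(-76) - 486*1/351 = -48*(-1/76) - 18/13 = 12/19 - 18/13 = -186/247 ≈ -0.75304)
n*(-915 + U) = 975*(-915 - 186/247) = 975*(-226191/247) = -16964325/19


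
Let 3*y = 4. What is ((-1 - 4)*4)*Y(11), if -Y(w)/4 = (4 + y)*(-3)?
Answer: -1280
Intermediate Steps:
y = 4/3 (y = (⅓)*4 = 4/3 ≈ 1.3333)
Y(w) = 64 (Y(w) = -4*(4 + 4/3)*(-3) = -64*(-3)/3 = -4*(-16) = 64)
((-1 - 4)*4)*Y(11) = ((-1 - 4)*4)*64 = -5*4*64 = -20*64 = -1280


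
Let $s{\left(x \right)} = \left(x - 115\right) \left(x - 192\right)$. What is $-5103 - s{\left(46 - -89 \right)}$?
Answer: $-3963$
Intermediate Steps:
$s{\left(x \right)} = \left(-192 + x\right) \left(-115 + x\right)$ ($s{\left(x \right)} = \left(-115 + x\right) \left(-192 + x\right) = \left(-192 + x\right) \left(-115 + x\right)$)
$-5103 - s{\left(46 - -89 \right)} = -5103 - \left(22080 + \left(46 - -89\right)^{2} - 307 \left(46 - -89\right)\right) = -5103 - \left(22080 + \left(46 + 89\right)^{2} - 307 \left(46 + 89\right)\right) = -5103 - \left(22080 + 135^{2} - 41445\right) = -5103 - \left(22080 + 18225 - 41445\right) = -5103 - -1140 = -5103 + 1140 = -3963$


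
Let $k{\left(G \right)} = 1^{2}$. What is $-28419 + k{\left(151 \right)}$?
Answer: $-28418$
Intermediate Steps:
$k{\left(G \right)} = 1$
$-28419 + k{\left(151 \right)} = -28419 + 1 = -28418$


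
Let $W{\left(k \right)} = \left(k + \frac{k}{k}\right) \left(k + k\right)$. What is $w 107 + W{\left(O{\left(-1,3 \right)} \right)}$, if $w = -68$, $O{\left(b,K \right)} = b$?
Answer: $-7276$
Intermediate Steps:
$W{\left(k \right)} = 2 k \left(1 + k\right)$ ($W{\left(k \right)} = \left(k + 1\right) 2 k = \left(1 + k\right) 2 k = 2 k \left(1 + k\right)$)
$w 107 + W{\left(O{\left(-1,3 \right)} \right)} = \left(-68\right) 107 + 2 \left(-1\right) \left(1 - 1\right) = -7276 + 2 \left(-1\right) 0 = -7276 + 0 = -7276$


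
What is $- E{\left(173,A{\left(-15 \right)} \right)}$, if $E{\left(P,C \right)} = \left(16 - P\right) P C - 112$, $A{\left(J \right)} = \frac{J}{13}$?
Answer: $- \frac{405959}{13} \approx -31228.0$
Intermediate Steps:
$A{\left(J \right)} = \frac{J}{13}$ ($A{\left(J \right)} = J \frac{1}{13} = \frac{J}{13}$)
$E{\left(P,C \right)} = -112 + C P \left(16 - P\right)$ ($E{\left(P,C \right)} = P \left(16 - P\right) C - 112 = C P \left(16 - P\right) - 112 = -112 + C P \left(16 - P\right)$)
$- E{\left(173,A{\left(-15 \right)} \right)} = - (-112 - \frac{1}{13} \left(-15\right) 173^{2} + 16 \cdot \frac{1}{13} \left(-15\right) 173) = - (-112 - \left(- \frac{15}{13}\right) 29929 + 16 \left(- \frac{15}{13}\right) 173) = - (-112 + \frac{448935}{13} - \frac{41520}{13}) = \left(-1\right) \frac{405959}{13} = - \frac{405959}{13}$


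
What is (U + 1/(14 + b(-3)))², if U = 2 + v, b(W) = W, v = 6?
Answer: 7921/121 ≈ 65.463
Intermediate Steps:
U = 8 (U = 2 + 6 = 8)
(U + 1/(14 + b(-3)))² = (8 + 1/(14 - 3))² = (8 + 1/11)² = (89/11)² = 7921/121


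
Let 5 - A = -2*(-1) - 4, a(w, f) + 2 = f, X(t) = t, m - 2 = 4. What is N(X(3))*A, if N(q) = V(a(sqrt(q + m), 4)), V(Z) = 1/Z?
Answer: 7/2 ≈ 3.5000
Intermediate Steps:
m = 6 (m = 2 + 4 = 6)
a(w, f) = -2 + f
N(q) = 1/2 (N(q) = 1/(-2 + 4) = 1/2)
A = 7 (A = 5 - (-2*(-1) - 4) = 5 - (2 - 4) = 5 - 1*(-2) = 5 + 2 = 7)
N(X(3))*A = (1/2)*7 = 7/2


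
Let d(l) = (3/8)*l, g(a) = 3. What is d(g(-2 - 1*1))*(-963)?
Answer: -8667/8 ≈ -1083.4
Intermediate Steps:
d(l) = 3*l/8 (d(l) = (3*(⅛))*l = 3*l/8)
d(g(-2 - 1*1))*(-963) = ((3/8)*3)*(-963) = (9/8)*(-963) = -8667/8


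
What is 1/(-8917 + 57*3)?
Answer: -1/8746 ≈ -0.00011434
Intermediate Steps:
1/(-8917 + 57*3) = 1/(-8917 + 171) = 1/(-8746) = -1/8746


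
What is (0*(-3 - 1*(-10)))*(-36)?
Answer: 0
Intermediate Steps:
(0*(-3 - 1*(-10)))*(-36) = (0*(-3 + 10))*(-36) = (0*7)*(-36) = 0*(-36) = 0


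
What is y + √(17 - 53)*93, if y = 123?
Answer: 123 + 558*I ≈ 123.0 + 558.0*I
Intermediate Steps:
y + √(17 - 53)*93 = 123 + √(17 - 53)*93 = 123 + √(-36)*93 = 123 + (6*I)*93 = 123 + 558*I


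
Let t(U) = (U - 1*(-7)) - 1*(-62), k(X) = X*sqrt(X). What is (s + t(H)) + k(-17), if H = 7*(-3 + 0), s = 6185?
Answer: 6233 - 17*I*sqrt(17) ≈ 6233.0 - 70.093*I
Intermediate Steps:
k(X) = X**(3/2)
H = -21 (H = 7*(-3) = -21)
t(U) = 69 + U (t(U) = (U + 7) + 62 = (7 + U) + 62 = 69 + U)
(s + t(H)) + k(-17) = (6185 + (69 - 21)) + (-17)**(3/2) = (6185 + 48) - 17*I*sqrt(17) = 6233 - 17*I*sqrt(17)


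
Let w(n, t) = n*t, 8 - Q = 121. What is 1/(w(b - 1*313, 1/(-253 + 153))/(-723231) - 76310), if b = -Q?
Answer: -723231/55189757612 ≈ -1.3104e-5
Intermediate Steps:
Q = -113 (Q = 8 - 1*121 = 8 - 121 = -113)
b = 113 (b = -1*(-113) = 113)
1/(w(b - 1*313, 1/(-253 + 153))/(-723231) - 76310) = 1/(((113 - 1*313)/(-253 + 153))/(-723231) - 76310) = 1/(((113 - 313)/(-100))*(-1/723231) - 76310) = 1/(-200*(-1/100)*(-1/723231) - 76310) = 1/(2*(-1/723231) - 76310) = 1/(-2/723231 - 76310) = 1/(-55189757612/723231) = -723231/55189757612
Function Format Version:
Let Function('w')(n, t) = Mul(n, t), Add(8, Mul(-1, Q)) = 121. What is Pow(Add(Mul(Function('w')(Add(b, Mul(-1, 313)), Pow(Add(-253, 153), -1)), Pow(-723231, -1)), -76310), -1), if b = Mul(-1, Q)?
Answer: Rational(-723231, 55189757612) ≈ -1.3104e-5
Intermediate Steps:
Q = -113 (Q = Add(8, Mul(-1, 121)) = Add(8, -121) = -113)
b = 113 (b = Mul(-1, -113) = 113)
Pow(Add(Mul(Function('w')(Add(b, Mul(-1, 313)), Pow(Add(-253, 153), -1)), Pow(-723231, -1)), -76310), -1) = Pow(Add(Mul(Mul(Add(113, Mul(-1, 313)), Pow(Add(-253, 153), -1)), Pow(-723231, -1)), -76310), -1) = Pow(Add(Mul(Mul(Add(113, -313), Pow(-100, -1)), Rational(-1, 723231)), -76310), -1) = Pow(Add(Mul(Mul(-200, Rational(-1, 100)), Rational(-1, 723231)), -76310), -1) = Pow(Add(Mul(2, Rational(-1, 723231)), -76310), -1) = Pow(Add(Rational(-2, 723231), -76310), -1) = Pow(Rational(-55189757612, 723231), -1) = Rational(-723231, 55189757612)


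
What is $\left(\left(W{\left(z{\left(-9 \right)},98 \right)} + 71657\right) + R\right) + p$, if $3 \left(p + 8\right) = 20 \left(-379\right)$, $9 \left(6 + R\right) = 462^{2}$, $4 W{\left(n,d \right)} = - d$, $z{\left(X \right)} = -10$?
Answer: $\frac{556847}{6} \approx 92808.0$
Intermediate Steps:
$W{\left(n,d \right)} = - \frac{d}{4}$ ($W{\left(n,d \right)} = \frac{\left(-1\right) d}{4} = - \frac{d}{4}$)
$R = 23710$ ($R = -6 + \frac{462^{2}}{9} = -6 + \frac{1}{9} \cdot 213444 = -6 + 23716 = 23710$)
$p = - \frac{7604}{3}$ ($p = -8 + \frac{20 \left(-379\right)}{3} = -8 + \frac{1}{3} \left(-7580\right) = -8 - \frac{7580}{3} = - \frac{7604}{3} \approx -2534.7$)
$\left(\left(W{\left(z{\left(-9 \right)},98 \right)} + 71657\right) + R\right) + p = \left(\left(\left(- \frac{1}{4}\right) 98 + 71657\right) + 23710\right) - \frac{7604}{3} = \left(\left(- \frac{49}{2} + 71657\right) + 23710\right) - \frac{7604}{3} = \left(\frac{143265}{2} + 23710\right) - \frac{7604}{3} = \frac{190685}{2} - \frac{7604}{3} = \frac{556847}{6}$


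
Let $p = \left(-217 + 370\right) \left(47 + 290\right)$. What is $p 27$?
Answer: $1392147$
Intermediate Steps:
$p = 51561$ ($p = 153 \cdot 337 = 51561$)
$p 27 = 51561 \cdot 27 = 1392147$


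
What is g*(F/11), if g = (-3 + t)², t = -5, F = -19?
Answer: -1216/11 ≈ -110.55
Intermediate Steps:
g = 64 (g = (-3 - 5)² = (-8)² = 64)
g*(F/11) = 64*(-19/11) = -1216/11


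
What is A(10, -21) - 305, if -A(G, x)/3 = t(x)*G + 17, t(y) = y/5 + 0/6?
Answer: -230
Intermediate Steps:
t(y) = y/5 (t(y) = y*(⅕) + 0*(⅙) = y/5 + 0 = y/5)
A(G, x) = -51 - 3*G*x/5 (A(G, x) = -3*((x/5)*G + 17) = -3*(G*x/5 + 17) = -3*(17 + G*x/5) = -51 - 3*G*x/5)
A(10, -21) - 305 = (-51 - ⅗*10*(-21)) - 305 = (-51 + 126) - 305 = 75 - 305 = -230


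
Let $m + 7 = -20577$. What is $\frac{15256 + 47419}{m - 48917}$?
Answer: $- \frac{62675}{69501} \approx -0.90179$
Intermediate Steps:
$m = -20584$ ($m = -7 - 20577 = -20584$)
$\frac{15256 + 47419}{m - 48917} = \frac{15256 + 47419}{-20584 - 48917} = \frac{62675}{-69501} = 62675 \left(- \frac{1}{69501}\right) = - \frac{62675}{69501}$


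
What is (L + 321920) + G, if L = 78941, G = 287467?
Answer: 688328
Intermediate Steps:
(L + 321920) + G = (78941 + 321920) + 287467 = 400861 + 287467 = 688328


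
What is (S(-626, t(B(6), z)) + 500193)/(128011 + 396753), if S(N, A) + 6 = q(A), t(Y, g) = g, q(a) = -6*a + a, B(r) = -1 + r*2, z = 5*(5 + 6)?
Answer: 124978/131191 ≈ 0.95264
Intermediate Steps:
z = 55 (z = 5*11 = 55)
B(r) = -1 + 2*r
q(a) = -5*a
S(N, A) = -6 - 5*A
(S(-626, t(B(6), z)) + 500193)/(128011 + 396753) = ((-6 - 5*55) + 500193)/(128011 + 396753) = ((-6 - 275) + 500193)/524764 = (-281 + 500193)*(1/524764) = 499912*(1/524764) = 124978/131191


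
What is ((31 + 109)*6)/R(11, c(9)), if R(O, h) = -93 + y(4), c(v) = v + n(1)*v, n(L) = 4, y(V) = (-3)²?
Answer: -10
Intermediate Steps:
y(V) = 9
c(v) = 5*v (c(v) = v + 4*v = 5*v)
R(O, h) = -84 (R(O, h) = -93 + 9 = -84)
((31 + 109)*6)/R(11, c(9)) = ((31 + 109)*6)/(-84) = (140*6)*(-1/84) = 840*(-1/84) = -10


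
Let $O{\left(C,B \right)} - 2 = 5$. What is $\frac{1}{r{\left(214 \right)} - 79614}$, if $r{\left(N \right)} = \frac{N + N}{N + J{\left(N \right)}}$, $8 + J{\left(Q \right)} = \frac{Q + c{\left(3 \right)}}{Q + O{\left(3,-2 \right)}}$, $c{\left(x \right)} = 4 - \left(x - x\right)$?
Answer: $- \frac{11436}{910442057} \approx -1.2561 \cdot 10^{-5}$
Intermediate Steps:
$O{\left(C,B \right)} = 7$ ($O{\left(C,B \right)} = 2 + 5 = 7$)
$c{\left(x \right)} = 4$ ($c{\left(x \right)} = 4 - 0 = 4 + 0 = 4$)
$J{\left(Q \right)} = -8 + \frac{4 + Q}{7 + Q}$ ($J{\left(Q \right)} = -8 + \frac{Q + 4}{Q + 7} = -8 + \frac{4 + Q}{7 + Q}$)
$r{\left(N \right)} = \frac{2 N}{N + \frac{-52 - 7 N}{7 + N}}$ ($r{\left(N \right)} = \frac{N + N}{N + \frac{-52 - 7 N}{7 + N}} = \frac{2 N}{N + \frac{-52 - 7 N}{7 + N}}$)
$\frac{1}{r{\left(214 \right)} - 79614} = \frac{1}{2 \cdot 214 \frac{1}{-52 + 214^{2}} \left(7 + 214\right) - 79614} = \frac{1}{2 \cdot 214 \frac{1}{-52 + 45796} \cdot 221 - 79614} = \frac{1}{2 \cdot 214 \cdot \frac{1}{45744} \cdot 221 - 79614} = \frac{1}{\frac{23647}{11436} - 79614} = \frac{1}{- \frac{910442057}{11436}} = - \frac{11436}{910442057}$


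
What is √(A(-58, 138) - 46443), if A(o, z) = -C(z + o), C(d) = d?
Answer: I*√46523 ≈ 215.69*I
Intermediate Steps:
A(o, z) = -o - z (A(o, z) = -(z + o) = -(o + z) = -o - z)
√(A(-58, 138) - 46443) = √((-1*(-58) - 1*138) - 46443) = √((58 - 138) - 46443) = √(-80 - 46443) = √(-46523) = I*√46523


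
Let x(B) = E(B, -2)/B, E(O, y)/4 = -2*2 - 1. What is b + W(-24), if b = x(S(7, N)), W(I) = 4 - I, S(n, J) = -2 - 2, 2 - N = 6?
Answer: 33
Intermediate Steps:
N = -4 (N = 2 - 1*6 = 2 - 6 = -4)
E(O, y) = -20 (E(O, y) = 4*(-2*2 - 1) = 4*(-4 - 1) = 4*(-5) = -20)
S(n, J) = -4
x(B) = -20/B
b = 5 (b = -20/(-4) = -20*(-1/4) = 5)
b + W(-24) = 5 + (4 - 1*(-24)) = 5 + (4 + 24) = 5 + 28 = 33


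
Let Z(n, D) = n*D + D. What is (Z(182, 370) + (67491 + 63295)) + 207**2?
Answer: 241345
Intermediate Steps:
Z(n, D) = D + D*n (Z(n, D) = D*n + D = D + D*n)
(Z(182, 370) + (67491 + 63295)) + 207**2 = (370*(1 + 182) + (67491 + 63295)) + 207**2 = (370*183 + 130786) + 42849 = (67710 + 130786) + 42849 = 198496 + 42849 = 241345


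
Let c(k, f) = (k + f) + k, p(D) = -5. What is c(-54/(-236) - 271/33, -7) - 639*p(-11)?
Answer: 6175949/1947 ≈ 3172.0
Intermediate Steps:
c(k, f) = f + 2*k (c(k, f) = (f + k) + k = f + 2*k)
c(-54/(-236) - 271/33, -7) - 639*p(-11) = (-7 + 2*(-54/(-236) - 271/33)) - 639*(-5) = (-7 + 2*(-54*(-1/236) - 271*1/33)) + 3195 = (-7 + 2*(27/118 - 271/33)) + 3195 = (-7 + 2*(-31087/3894)) + 3195 = (-7 - 31087/1947) + 3195 = -44716/1947 + 3195 = 6175949/1947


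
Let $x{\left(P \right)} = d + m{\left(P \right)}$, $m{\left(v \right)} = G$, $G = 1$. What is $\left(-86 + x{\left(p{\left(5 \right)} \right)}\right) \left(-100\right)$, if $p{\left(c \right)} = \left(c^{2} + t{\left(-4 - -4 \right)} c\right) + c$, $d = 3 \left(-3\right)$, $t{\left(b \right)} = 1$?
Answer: $9400$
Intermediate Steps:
$m{\left(v \right)} = 1$
$d = -9$
$p{\left(c \right)} = c^{2} + 2 c$ ($p{\left(c \right)} = \left(c^{2} + 1 c\right) + c = \left(c^{2} + c\right) + c = \left(c + c^{2}\right) + c = c^{2} + 2 c$)
$x{\left(P \right)} = -8$ ($x{\left(P \right)} = -9 + 1 = -8$)
$\left(-86 + x{\left(p{\left(5 \right)} \right)}\right) \left(-100\right) = \left(-86 - 8\right) \left(-100\right) = \left(-94\right) \left(-100\right) = 9400$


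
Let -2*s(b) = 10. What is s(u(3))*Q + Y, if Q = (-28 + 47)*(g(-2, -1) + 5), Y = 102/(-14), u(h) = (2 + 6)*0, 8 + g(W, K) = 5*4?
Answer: -11356/7 ≈ -1622.3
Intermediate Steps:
g(W, K) = 12 (g(W, K) = -8 + 5*4 = -8 + 20 = 12)
u(h) = 0 (u(h) = 8*0 = 0)
s(b) = -5 (s(b) = -½*10 = -5)
Y = -51/7 (Y = 102*(-1/14) = -51/7 ≈ -7.2857)
Q = 323 (Q = (-28 + 47)*(12 + 5) = 19*17 = 323)
s(u(3))*Q + Y = -5*323 - 51/7 = -1615 - 51/7 = -11356/7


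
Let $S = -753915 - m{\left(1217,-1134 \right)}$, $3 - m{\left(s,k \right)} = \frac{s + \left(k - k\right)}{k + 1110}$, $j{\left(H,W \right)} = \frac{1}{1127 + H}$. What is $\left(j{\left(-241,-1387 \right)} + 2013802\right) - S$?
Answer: $\frac{29426938183}{10632} \approx 2.7678 \cdot 10^{6}$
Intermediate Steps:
$m{\left(s,k \right)} = 3 - \frac{s}{1110 + k}$ ($m{\left(s,k \right)} = 3 - \frac{s + \left(k - k\right)}{k + 1110} = 3 - \frac{s + 0}{1110 + k} = 3 - \frac{s}{1110 + k}$)
$S = - \frac{18095249}{24}$ ($S = -753915 - \frac{3330 - 1217 + 3 \left(-1134\right)}{1110 - 1134} = -753915 - \frac{3330 - 1217 - 3402}{-24} = -753915 - \left(- \frac{1}{24}\right) \left(-1289\right) = -753915 - \frac{1289}{24} = - \frac{18095249}{24} \approx -7.5397 \cdot 10^{5}$)
$\left(j{\left(-241,-1387 \right)} + 2013802\right) - S = \left(\frac{1}{1127 - 241} + 2013802\right) - - \frac{18095249}{24} = \left(\frac{1}{886} + 2013802\right) + \frac{18095249}{24} = \frac{1784228573}{886} + \frac{18095249}{24} = \frac{29426938183}{10632}$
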